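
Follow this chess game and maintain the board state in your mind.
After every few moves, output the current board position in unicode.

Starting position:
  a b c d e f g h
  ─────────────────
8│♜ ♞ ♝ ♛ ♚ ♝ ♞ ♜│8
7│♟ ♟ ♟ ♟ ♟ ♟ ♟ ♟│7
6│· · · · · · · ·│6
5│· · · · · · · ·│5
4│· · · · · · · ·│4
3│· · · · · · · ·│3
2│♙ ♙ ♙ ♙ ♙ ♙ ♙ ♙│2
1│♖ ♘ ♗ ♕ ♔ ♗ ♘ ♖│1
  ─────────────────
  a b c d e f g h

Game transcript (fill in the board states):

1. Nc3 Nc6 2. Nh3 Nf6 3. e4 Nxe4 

  a b c d e f g h
  ─────────────────
8│♜ · ♝ ♛ ♚ ♝ · ♜│8
7│♟ ♟ ♟ ♟ ♟ ♟ ♟ ♟│7
6│· · ♞ · · · · ·│6
5│· · · · · · · ·│5
4│· · · · ♞ · · ·│4
3│· · ♘ · · · · ♘│3
2│♙ ♙ ♙ ♙ · ♙ ♙ ♙│2
1│♖ · ♗ ♕ ♔ ♗ · ♖│1
  ─────────────────
  a b c d e f g h

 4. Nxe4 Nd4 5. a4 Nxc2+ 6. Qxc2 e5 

  a b c d e f g h
  ─────────────────
8│♜ · ♝ ♛ ♚ ♝ · ♜│8
7│♟ ♟ ♟ ♟ · ♟ ♟ ♟│7
6│· · · · · · · ·│6
5│· · · · ♟ · · ·│5
4│♙ · · · ♘ · · ·│4
3│· · · · · · · ♘│3
2│· ♙ ♕ ♙ · ♙ ♙ ♙│2
1│♖ · ♗ · ♔ ♗ · ♖│1
  ─────────────────
  a b c d e f g h

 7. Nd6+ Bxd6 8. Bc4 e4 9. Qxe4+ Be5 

  a b c d e f g h
  ─────────────────
8│♜ · ♝ ♛ ♚ · · ♜│8
7│♟ ♟ ♟ ♟ · ♟ ♟ ♟│7
6│· · · · · · · ·│6
5│· · · · ♝ · · ·│5
4│♙ · ♗ · ♕ · · ·│4
3│· · · · · · · ♘│3
2│· ♙ · ♙ · ♙ ♙ ♙│2
1│♖ · ♗ · ♔ · · ♖│1
  ─────────────────
  a b c d e f g h

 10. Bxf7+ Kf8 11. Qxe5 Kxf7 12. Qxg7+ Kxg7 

  a b c d e f g h
  ─────────────────
8│♜ · ♝ ♛ · · · ♜│8
7│♟ ♟ ♟ ♟ · · ♚ ♟│7
6│· · · · · · · ·│6
5│· · · · · · · ·│5
4│♙ · · · · · · ·│4
3│· · · · · · · ♘│3
2│· ♙ · ♙ · ♙ ♙ ♙│2
1│♖ · ♗ · ♔ · · ♖│1
  ─────────────────
  a b c d e f g h

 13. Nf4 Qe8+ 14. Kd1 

  a b c d e f g h
  ─────────────────
8│♜ · ♝ · ♛ · · ♜│8
7│♟ ♟ ♟ ♟ · · ♚ ♟│7
6│· · · · · · · ·│6
5│· · · · · · · ·│5
4│♙ · · · · ♘ · ·│4
3│· · · · · · · ·│3
2│· ♙ · ♙ · ♙ ♙ ♙│2
1│♖ · ♗ ♔ · · · ♖│1
  ─────────────────
  a b c d e f g h


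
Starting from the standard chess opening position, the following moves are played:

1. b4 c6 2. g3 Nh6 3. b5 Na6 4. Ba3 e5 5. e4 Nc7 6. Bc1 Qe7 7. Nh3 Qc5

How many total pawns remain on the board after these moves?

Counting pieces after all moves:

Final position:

  a b c d e f g h
  ─────────────────
8│♜ · ♝ · ♚ ♝ · ♜│8
7│♟ ♟ ♞ ♟ · ♟ ♟ ♟│7
6│· · ♟ · · · · ♞│6
5│· ♙ ♛ · ♟ · · ·│5
4│· · · · ♙ · · ·│4
3│· · · · · · ♙ ♘│3
2│♙ · ♙ ♙ · ♙ · ♙│2
1│♖ ♘ ♗ ♕ ♔ ♗ · ♖│1
  ─────────────────
  a b c d e f g h


16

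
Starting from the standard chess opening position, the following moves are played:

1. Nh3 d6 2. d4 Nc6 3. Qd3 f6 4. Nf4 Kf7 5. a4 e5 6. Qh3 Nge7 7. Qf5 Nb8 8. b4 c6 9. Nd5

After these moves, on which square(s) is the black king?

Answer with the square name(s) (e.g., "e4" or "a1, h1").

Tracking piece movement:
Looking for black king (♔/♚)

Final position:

  a b c d e f g h
  ─────────────────
8│♜ ♞ ♝ ♛ · ♝ · ♜│8
7│♟ ♟ · · ♞ ♚ ♟ ♟│7
6│· · ♟ ♟ · ♟ · ·│6
5│· · · ♘ ♟ ♕ · ·│5
4│♙ ♙ · ♙ · · · ·│4
3│· · · · · · · ·│3
2│· · ♙ · ♙ ♙ ♙ ♙│2
1│♖ ♘ ♗ · ♔ ♗ · ♖│1
  ─────────────────
  a b c d e f g h


f7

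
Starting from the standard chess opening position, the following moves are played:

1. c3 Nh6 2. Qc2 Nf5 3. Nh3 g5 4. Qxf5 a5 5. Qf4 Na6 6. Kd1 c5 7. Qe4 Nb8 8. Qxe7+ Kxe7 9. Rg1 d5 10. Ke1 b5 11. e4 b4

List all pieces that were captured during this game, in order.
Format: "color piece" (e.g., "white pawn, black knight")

Tracking captures:
  Qxf5: captured black knight
  Qxe7+: captured black pawn
  Kxe7: captured white queen

black knight, black pawn, white queen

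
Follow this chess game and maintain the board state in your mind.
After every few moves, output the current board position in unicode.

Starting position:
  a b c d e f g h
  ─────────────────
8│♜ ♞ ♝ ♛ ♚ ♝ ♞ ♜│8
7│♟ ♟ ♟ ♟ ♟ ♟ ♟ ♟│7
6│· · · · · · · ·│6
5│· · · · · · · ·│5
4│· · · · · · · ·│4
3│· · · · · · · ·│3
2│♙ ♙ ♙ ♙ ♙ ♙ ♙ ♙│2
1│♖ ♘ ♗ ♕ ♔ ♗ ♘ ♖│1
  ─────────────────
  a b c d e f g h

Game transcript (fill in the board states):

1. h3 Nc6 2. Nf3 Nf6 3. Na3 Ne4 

  a b c d e f g h
  ─────────────────
8│♜ · ♝ ♛ ♚ ♝ · ♜│8
7│♟ ♟ ♟ ♟ ♟ ♟ ♟ ♟│7
6│· · ♞ · · · · ·│6
5│· · · · · · · ·│5
4│· · · · ♞ · · ·│4
3│♘ · · · · ♘ · ♙│3
2│♙ ♙ ♙ ♙ ♙ ♙ ♙ ·│2
1│♖ · ♗ ♕ ♔ ♗ · ♖│1
  ─────────────────
  a b c d e f g h

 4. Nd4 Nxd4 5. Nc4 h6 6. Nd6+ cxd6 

  a b c d e f g h
  ─────────────────
8│♜ · ♝ ♛ ♚ ♝ · ♜│8
7│♟ ♟ · ♟ ♟ ♟ ♟ ·│7
6│· · · ♟ · · · ♟│6
5│· · · · · · · ·│5
4│· · · ♞ ♞ · · ·│4
3│· · · · · · · ♙│3
2│♙ ♙ ♙ ♙ ♙ ♙ ♙ ·│2
1│♖ · ♗ ♕ ♔ ♗ · ♖│1
  ─────────────────
  a b c d e f g h

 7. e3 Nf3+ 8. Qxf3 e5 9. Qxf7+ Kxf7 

  a b c d e f g h
  ─────────────────
8│♜ · ♝ ♛ · ♝ · ♜│8
7│♟ ♟ · ♟ · ♚ ♟ ·│7
6│· · · ♟ · · · ♟│6
5│· · · · ♟ · · ·│5
4│· · · · ♞ · · ·│4
3│· · · · ♙ · · ♙│3
2│♙ ♙ ♙ ♙ · ♙ ♙ ·│2
1│♖ · ♗ · ♔ ♗ · ♖│1
  ─────────────────
  a b c d e f g h

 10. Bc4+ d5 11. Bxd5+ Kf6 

  a b c d e f g h
  ─────────────────
8│♜ · ♝ ♛ · ♝ · ♜│8
7│♟ ♟ · ♟ · · ♟ ·│7
6│· · · · · ♚ · ♟│6
5│· · · ♗ ♟ · · ·│5
4│· · · · ♞ · · ·│4
3│· · · · ♙ · · ♙│3
2│♙ ♙ ♙ ♙ · ♙ ♙ ·│2
1│♖ · ♗ · ♔ · · ♖│1
  ─────────────────
  a b c d e f g h


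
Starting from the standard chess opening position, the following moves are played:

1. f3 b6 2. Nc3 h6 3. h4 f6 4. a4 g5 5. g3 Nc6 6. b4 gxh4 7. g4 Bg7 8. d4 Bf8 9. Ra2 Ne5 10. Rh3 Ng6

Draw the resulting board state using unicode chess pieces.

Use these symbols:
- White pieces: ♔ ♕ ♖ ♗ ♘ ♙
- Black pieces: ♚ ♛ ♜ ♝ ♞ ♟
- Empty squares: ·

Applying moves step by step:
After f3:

♜ ♞ ♝ ♛ ♚ ♝ ♞ ♜
♟ ♟ ♟ ♟ ♟ ♟ ♟ ♟
· · · · · · · ·
· · · · · · · ·
· · · · · · · ·
· · · · · ♙ · ·
♙ ♙ ♙ ♙ ♙ · ♙ ♙
♖ ♘ ♗ ♕ ♔ ♗ ♘ ♖


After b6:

♜ ♞ ♝ ♛ ♚ ♝ ♞ ♜
♟ · ♟ ♟ ♟ ♟ ♟ ♟
· ♟ · · · · · ·
· · · · · · · ·
· · · · · · · ·
· · · · · ♙ · ·
♙ ♙ ♙ ♙ ♙ · ♙ ♙
♖ ♘ ♗ ♕ ♔ ♗ ♘ ♖


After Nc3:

♜ ♞ ♝ ♛ ♚ ♝ ♞ ♜
♟ · ♟ ♟ ♟ ♟ ♟ ♟
· ♟ · · · · · ·
· · · · · · · ·
· · · · · · · ·
· · ♘ · · ♙ · ·
♙ ♙ ♙ ♙ ♙ · ♙ ♙
♖ · ♗ ♕ ♔ ♗ ♘ ♖


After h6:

♜ ♞ ♝ ♛ ♚ ♝ ♞ ♜
♟ · ♟ ♟ ♟ ♟ ♟ ·
· ♟ · · · · · ♟
· · · · · · · ·
· · · · · · · ·
· · ♘ · · ♙ · ·
♙ ♙ ♙ ♙ ♙ · ♙ ♙
♖ · ♗ ♕ ♔ ♗ ♘ ♖


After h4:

♜ ♞ ♝ ♛ ♚ ♝ ♞ ♜
♟ · ♟ ♟ ♟ ♟ ♟ ·
· ♟ · · · · · ♟
· · · · · · · ·
· · · · · · · ♙
· · ♘ · · ♙ · ·
♙ ♙ ♙ ♙ ♙ · ♙ ·
♖ · ♗ ♕ ♔ ♗ ♘ ♖


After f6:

♜ ♞ ♝ ♛ ♚ ♝ ♞ ♜
♟ · ♟ ♟ ♟ · ♟ ·
· ♟ · · · ♟ · ♟
· · · · · · · ·
· · · · · · · ♙
· · ♘ · · ♙ · ·
♙ ♙ ♙ ♙ ♙ · ♙ ·
♖ · ♗ ♕ ♔ ♗ ♘ ♖


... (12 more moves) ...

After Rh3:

♜ · ♝ ♛ ♚ ♝ ♞ ♜
♟ · ♟ ♟ ♟ · · ·
· ♟ · · · ♟ · ♟
· · · · ♞ · · ·
♙ ♙ · ♙ · · ♙ ♟
· · ♘ · · ♙ · ♖
♖ · ♙ · ♙ · · ·
· · ♗ ♕ ♔ ♗ ♘ ·


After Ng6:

♜ · ♝ ♛ ♚ ♝ ♞ ♜
♟ · ♟ ♟ ♟ · · ·
· ♟ · · · ♟ ♞ ♟
· · · · · · · ·
♙ ♙ · ♙ · · ♙ ♟
· · ♘ · · ♙ · ♖
♖ · ♙ · ♙ · · ·
· · ♗ ♕ ♔ ♗ ♘ ·



  a b c d e f g h
  ─────────────────
8│♜ · ♝ ♛ ♚ ♝ ♞ ♜│8
7│♟ · ♟ ♟ ♟ · · ·│7
6│· ♟ · · · ♟ ♞ ♟│6
5│· · · · · · · ·│5
4│♙ ♙ · ♙ · · ♙ ♟│4
3│· · ♘ · · ♙ · ♖│3
2│♖ · ♙ · ♙ · · ·│2
1│· · ♗ ♕ ♔ ♗ ♘ ·│1
  ─────────────────
  a b c d e f g h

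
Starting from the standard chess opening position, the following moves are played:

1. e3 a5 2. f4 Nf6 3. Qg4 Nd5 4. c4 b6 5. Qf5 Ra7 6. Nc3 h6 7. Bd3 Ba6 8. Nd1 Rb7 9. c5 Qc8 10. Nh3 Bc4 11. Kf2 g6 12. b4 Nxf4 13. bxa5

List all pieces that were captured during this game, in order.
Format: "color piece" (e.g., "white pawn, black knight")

Tracking captures:
  Nxf4: captured white pawn
  bxa5: captured black pawn

white pawn, black pawn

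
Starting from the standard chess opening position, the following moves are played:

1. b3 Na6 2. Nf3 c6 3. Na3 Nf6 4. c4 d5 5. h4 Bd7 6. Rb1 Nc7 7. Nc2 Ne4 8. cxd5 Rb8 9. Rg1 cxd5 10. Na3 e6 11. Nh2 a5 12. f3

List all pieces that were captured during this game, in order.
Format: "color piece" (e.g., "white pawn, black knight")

Tracking captures:
  cxd5: captured black pawn
  cxd5: captured white pawn

black pawn, white pawn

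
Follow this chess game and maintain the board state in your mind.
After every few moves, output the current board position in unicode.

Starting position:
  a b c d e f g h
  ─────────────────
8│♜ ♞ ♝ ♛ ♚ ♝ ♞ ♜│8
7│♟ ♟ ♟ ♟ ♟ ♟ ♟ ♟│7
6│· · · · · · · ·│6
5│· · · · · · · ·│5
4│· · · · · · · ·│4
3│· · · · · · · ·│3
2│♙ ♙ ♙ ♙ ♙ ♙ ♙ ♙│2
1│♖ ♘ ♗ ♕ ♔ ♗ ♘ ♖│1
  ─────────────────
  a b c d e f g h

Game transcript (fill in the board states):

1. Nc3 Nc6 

  a b c d e f g h
  ─────────────────
8│♜ · ♝ ♛ ♚ ♝ ♞ ♜│8
7│♟ ♟ ♟ ♟ ♟ ♟ ♟ ♟│7
6│· · ♞ · · · · ·│6
5│· · · · · · · ·│5
4│· · · · · · · ·│4
3│· · ♘ · · · · ·│3
2│♙ ♙ ♙ ♙ ♙ ♙ ♙ ♙│2
1│♖ · ♗ ♕ ♔ ♗ ♘ ♖│1
  ─────────────────
  a b c d e f g h

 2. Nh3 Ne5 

  a b c d e f g h
  ─────────────────
8│♜ · ♝ ♛ ♚ ♝ ♞ ♜│8
7│♟ ♟ ♟ ♟ ♟ ♟ ♟ ♟│7
6│· · · · · · · ·│6
5│· · · · ♞ · · ·│5
4│· · · · · · · ·│4
3│· · ♘ · · · · ♘│3
2│♙ ♙ ♙ ♙ ♙ ♙ ♙ ♙│2
1│♖ · ♗ ♕ ♔ ♗ · ♖│1
  ─────────────────
  a b c d e f g h

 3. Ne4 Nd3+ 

  a b c d e f g h
  ─────────────────
8│♜ · ♝ ♛ ♚ ♝ ♞ ♜│8
7│♟ ♟ ♟ ♟ ♟ ♟ ♟ ♟│7
6│· · · · · · · ·│6
5│· · · · · · · ·│5
4│· · · · ♘ · · ·│4
3│· · · ♞ · · · ♘│3
2│♙ ♙ ♙ ♙ ♙ ♙ ♙ ♙│2
1│♖ · ♗ ♕ ♔ ♗ · ♖│1
  ─────────────────
  a b c d e f g h

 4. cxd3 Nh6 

  a b c d e f g h
  ─────────────────
8│♜ · ♝ ♛ ♚ ♝ · ♜│8
7│♟ ♟ ♟ ♟ ♟ ♟ ♟ ♟│7
6│· · · · · · · ♞│6
5│· · · · · · · ·│5
4│· · · · ♘ · · ·│4
3│· · · ♙ · · · ♘│3
2│♙ ♙ · ♙ ♙ ♙ ♙ ♙│2
1│♖ · ♗ ♕ ♔ ♗ · ♖│1
  ─────────────────
  a b c d e f g h

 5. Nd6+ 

  a b c d e f g h
  ─────────────────
8│♜ · ♝ ♛ ♚ ♝ · ♜│8
7│♟ ♟ ♟ ♟ ♟ ♟ ♟ ♟│7
6│· · · ♘ · · · ♞│6
5│· · · · · · · ·│5
4│· · · · · · · ·│4
3│· · · ♙ · · · ♘│3
2│♙ ♙ · ♙ ♙ ♙ ♙ ♙│2
1│♖ · ♗ ♕ ♔ ♗ · ♖│1
  ─────────────────
  a b c d e f g h


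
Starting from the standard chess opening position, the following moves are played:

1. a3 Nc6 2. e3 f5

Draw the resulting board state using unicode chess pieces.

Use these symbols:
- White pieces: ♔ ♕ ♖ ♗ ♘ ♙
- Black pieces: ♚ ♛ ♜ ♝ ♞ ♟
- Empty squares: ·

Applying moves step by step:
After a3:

♜ ♞ ♝ ♛ ♚ ♝ ♞ ♜
♟ ♟ ♟ ♟ ♟ ♟ ♟ ♟
· · · · · · · ·
· · · · · · · ·
· · · · · · · ·
♙ · · · · · · ·
· ♙ ♙ ♙ ♙ ♙ ♙ ♙
♖ ♘ ♗ ♕ ♔ ♗ ♘ ♖


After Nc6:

♜ · ♝ ♛ ♚ ♝ ♞ ♜
♟ ♟ ♟ ♟ ♟ ♟ ♟ ♟
· · ♞ · · · · ·
· · · · · · · ·
· · · · · · · ·
♙ · · · · · · ·
· ♙ ♙ ♙ ♙ ♙ ♙ ♙
♖ ♘ ♗ ♕ ♔ ♗ ♘ ♖


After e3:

♜ · ♝ ♛ ♚ ♝ ♞ ♜
♟ ♟ ♟ ♟ ♟ ♟ ♟ ♟
· · ♞ · · · · ·
· · · · · · · ·
· · · · · · · ·
♙ · · · ♙ · · ·
· ♙ ♙ ♙ · ♙ ♙ ♙
♖ ♘ ♗ ♕ ♔ ♗ ♘ ♖


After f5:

♜ · ♝ ♛ ♚ ♝ ♞ ♜
♟ ♟ ♟ ♟ ♟ · ♟ ♟
· · ♞ · · · · ·
· · · · · ♟ · ·
· · · · · · · ·
♙ · · · ♙ · · ·
· ♙ ♙ ♙ · ♙ ♙ ♙
♖ ♘ ♗ ♕ ♔ ♗ ♘ ♖



  a b c d e f g h
  ─────────────────
8│♜ · ♝ ♛ ♚ ♝ ♞ ♜│8
7│♟ ♟ ♟ ♟ ♟ · ♟ ♟│7
6│· · ♞ · · · · ·│6
5│· · · · · ♟ · ·│5
4│· · · · · · · ·│4
3│♙ · · · ♙ · · ·│3
2│· ♙ ♙ ♙ · ♙ ♙ ♙│2
1│♖ ♘ ♗ ♕ ♔ ♗ ♘ ♖│1
  ─────────────────
  a b c d e f g h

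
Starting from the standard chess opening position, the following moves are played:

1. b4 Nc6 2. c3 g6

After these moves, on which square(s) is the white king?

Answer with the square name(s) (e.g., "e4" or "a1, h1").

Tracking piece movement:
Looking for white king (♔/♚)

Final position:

  a b c d e f g h
  ─────────────────
8│♜ · ♝ ♛ ♚ ♝ ♞ ♜│8
7│♟ ♟ ♟ ♟ ♟ ♟ · ♟│7
6│· · ♞ · · · ♟ ·│6
5│· · · · · · · ·│5
4│· ♙ · · · · · ·│4
3│· · ♙ · · · · ·│3
2│♙ · · ♙ ♙ ♙ ♙ ♙│2
1│♖ ♘ ♗ ♕ ♔ ♗ ♘ ♖│1
  ─────────────────
  a b c d e f g h


e1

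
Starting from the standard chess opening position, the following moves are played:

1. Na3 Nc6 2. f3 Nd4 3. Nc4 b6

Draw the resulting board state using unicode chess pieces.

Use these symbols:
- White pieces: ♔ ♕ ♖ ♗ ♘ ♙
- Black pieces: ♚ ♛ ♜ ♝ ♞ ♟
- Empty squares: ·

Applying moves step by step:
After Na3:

♜ ♞ ♝ ♛ ♚ ♝ ♞ ♜
♟ ♟ ♟ ♟ ♟ ♟ ♟ ♟
· · · · · · · ·
· · · · · · · ·
· · · · · · · ·
♘ · · · · · · ·
♙ ♙ ♙ ♙ ♙ ♙ ♙ ♙
♖ · ♗ ♕ ♔ ♗ ♘ ♖


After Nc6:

♜ · ♝ ♛ ♚ ♝ ♞ ♜
♟ ♟ ♟ ♟ ♟ ♟ ♟ ♟
· · ♞ · · · · ·
· · · · · · · ·
· · · · · · · ·
♘ · · · · · · ·
♙ ♙ ♙ ♙ ♙ ♙ ♙ ♙
♖ · ♗ ♕ ♔ ♗ ♘ ♖


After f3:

♜ · ♝ ♛ ♚ ♝ ♞ ♜
♟ ♟ ♟ ♟ ♟ ♟ ♟ ♟
· · ♞ · · · · ·
· · · · · · · ·
· · · · · · · ·
♘ · · · · ♙ · ·
♙ ♙ ♙ ♙ ♙ · ♙ ♙
♖ · ♗ ♕ ♔ ♗ ♘ ♖


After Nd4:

♜ · ♝ ♛ ♚ ♝ ♞ ♜
♟ ♟ ♟ ♟ ♟ ♟ ♟ ♟
· · · · · · · ·
· · · · · · · ·
· · · ♞ · · · ·
♘ · · · · ♙ · ·
♙ ♙ ♙ ♙ ♙ · ♙ ♙
♖ · ♗ ♕ ♔ ♗ ♘ ♖


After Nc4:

♜ · ♝ ♛ ♚ ♝ ♞ ♜
♟ ♟ ♟ ♟ ♟ ♟ ♟ ♟
· · · · · · · ·
· · · · · · · ·
· · ♘ ♞ · · · ·
· · · · · ♙ · ·
♙ ♙ ♙ ♙ ♙ · ♙ ♙
♖ · ♗ ♕ ♔ ♗ ♘ ♖


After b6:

♜ · ♝ ♛ ♚ ♝ ♞ ♜
♟ · ♟ ♟ ♟ ♟ ♟ ♟
· ♟ · · · · · ·
· · · · · · · ·
· · ♘ ♞ · · · ·
· · · · · ♙ · ·
♙ ♙ ♙ ♙ ♙ · ♙ ♙
♖ · ♗ ♕ ♔ ♗ ♘ ♖



  a b c d e f g h
  ─────────────────
8│♜ · ♝ ♛ ♚ ♝ ♞ ♜│8
7│♟ · ♟ ♟ ♟ ♟ ♟ ♟│7
6│· ♟ · · · · · ·│6
5│· · · · · · · ·│5
4│· · ♘ ♞ · · · ·│4
3│· · · · · ♙ · ·│3
2│♙ ♙ ♙ ♙ ♙ · ♙ ♙│2
1│♖ · ♗ ♕ ♔ ♗ ♘ ♖│1
  ─────────────────
  a b c d e f g h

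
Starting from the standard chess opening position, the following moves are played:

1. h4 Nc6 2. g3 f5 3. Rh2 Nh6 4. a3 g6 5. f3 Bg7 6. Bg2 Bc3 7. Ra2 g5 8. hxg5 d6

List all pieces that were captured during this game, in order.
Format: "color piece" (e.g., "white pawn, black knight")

Tracking captures:
  hxg5: captured black pawn

black pawn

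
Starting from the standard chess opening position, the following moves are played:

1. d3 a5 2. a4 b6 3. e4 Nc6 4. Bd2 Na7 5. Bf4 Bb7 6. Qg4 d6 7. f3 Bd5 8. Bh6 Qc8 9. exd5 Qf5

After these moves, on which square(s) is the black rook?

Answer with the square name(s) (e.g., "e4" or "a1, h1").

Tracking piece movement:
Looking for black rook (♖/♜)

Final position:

  a b c d e f g h
  ─────────────────
8│♜ · · · ♚ ♝ ♞ ♜│8
7│♞ · ♟ · ♟ ♟ ♟ ♟│7
6│· ♟ · ♟ · · · ♗│6
5│♟ · · ♙ · ♛ · ·│5
4│♙ · · · · · ♕ ·│4
3│· · · ♙ · ♙ · ·│3
2│· ♙ ♙ · · · ♙ ♙│2
1│♖ ♘ · · ♔ ♗ ♘ ♖│1
  ─────────────────
  a b c d e f g h


a8, h8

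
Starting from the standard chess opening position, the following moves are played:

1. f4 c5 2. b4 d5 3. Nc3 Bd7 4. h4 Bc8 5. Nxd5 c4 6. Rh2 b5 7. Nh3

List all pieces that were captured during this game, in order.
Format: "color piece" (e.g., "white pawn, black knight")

Tracking captures:
  Nxd5: captured black pawn

black pawn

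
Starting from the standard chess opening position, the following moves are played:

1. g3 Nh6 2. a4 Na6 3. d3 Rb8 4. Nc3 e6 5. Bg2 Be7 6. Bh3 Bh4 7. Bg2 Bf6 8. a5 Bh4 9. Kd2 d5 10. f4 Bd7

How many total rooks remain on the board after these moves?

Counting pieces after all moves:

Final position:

  a b c d e f g h
  ─────────────────
8│· ♜ · ♛ ♚ · · ♜│8
7│♟ ♟ ♟ ♝ · ♟ ♟ ♟│7
6│♞ · · · ♟ · · ♞│6
5│♙ · · ♟ · · · ·│5
4│· · · · · ♙ · ♝│4
3│· · ♘ ♙ · · ♙ ·│3
2│· ♙ ♙ ♔ ♙ · ♗ ♙│2
1│♖ · ♗ ♕ · · ♘ ♖│1
  ─────────────────
  a b c d e f g h


4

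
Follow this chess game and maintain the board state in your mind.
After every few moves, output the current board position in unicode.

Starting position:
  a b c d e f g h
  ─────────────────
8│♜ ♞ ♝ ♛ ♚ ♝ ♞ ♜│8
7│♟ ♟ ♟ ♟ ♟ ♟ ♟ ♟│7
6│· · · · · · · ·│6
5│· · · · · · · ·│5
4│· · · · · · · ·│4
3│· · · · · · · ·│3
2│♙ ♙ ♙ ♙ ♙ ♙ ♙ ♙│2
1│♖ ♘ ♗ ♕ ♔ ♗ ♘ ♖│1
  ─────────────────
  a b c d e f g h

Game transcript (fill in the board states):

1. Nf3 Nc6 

  a b c d e f g h
  ─────────────────
8│♜ · ♝ ♛ ♚ ♝ ♞ ♜│8
7│♟ ♟ ♟ ♟ ♟ ♟ ♟ ♟│7
6│· · ♞ · · · · ·│6
5│· · · · · · · ·│5
4│· · · · · · · ·│4
3│· · · · · ♘ · ·│3
2│♙ ♙ ♙ ♙ ♙ ♙ ♙ ♙│2
1│♖ ♘ ♗ ♕ ♔ ♗ · ♖│1
  ─────────────────
  a b c d e f g h

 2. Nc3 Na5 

  a b c d e f g h
  ─────────────────
8│♜ · ♝ ♛ ♚ ♝ ♞ ♜│8
7│♟ ♟ ♟ ♟ ♟ ♟ ♟ ♟│7
6│· · · · · · · ·│6
5│♞ · · · · · · ·│5
4│· · · · · · · ·│4
3│· · ♘ · · ♘ · ·│3
2│♙ ♙ ♙ ♙ ♙ ♙ ♙ ♙│2
1│♖ · ♗ ♕ ♔ ♗ · ♖│1
  ─────────────────
  a b c d e f g h

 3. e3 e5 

  a b c d e f g h
  ─────────────────
8│♜ · ♝ ♛ ♚ ♝ ♞ ♜│8
7│♟ ♟ ♟ ♟ · ♟ ♟ ♟│7
6│· · · · · · · ·│6
5│♞ · · · ♟ · · ·│5
4│· · · · · · · ·│4
3│· · ♘ · ♙ ♘ · ·│3
2│♙ ♙ ♙ ♙ · ♙ ♙ ♙│2
1│♖ · ♗ ♕ ♔ ♗ · ♖│1
  ─────────────────
  a b c d e f g h



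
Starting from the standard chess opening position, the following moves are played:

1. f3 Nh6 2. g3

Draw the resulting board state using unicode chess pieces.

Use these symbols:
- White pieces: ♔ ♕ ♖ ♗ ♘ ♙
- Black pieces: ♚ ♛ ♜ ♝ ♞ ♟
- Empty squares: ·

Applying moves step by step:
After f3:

♜ ♞ ♝ ♛ ♚ ♝ ♞ ♜
♟ ♟ ♟ ♟ ♟ ♟ ♟ ♟
· · · · · · · ·
· · · · · · · ·
· · · · · · · ·
· · · · · ♙ · ·
♙ ♙ ♙ ♙ ♙ · ♙ ♙
♖ ♘ ♗ ♕ ♔ ♗ ♘ ♖


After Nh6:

♜ ♞ ♝ ♛ ♚ ♝ · ♜
♟ ♟ ♟ ♟ ♟ ♟ ♟ ♟
· · · · · · · ♞
· · · · · · · ·
· · · · · · · ·
· · · · · ♙ · ·
♙ ♙ ♙ ♙ ♙ · ♙ ♙
♖ ♘ ♗ ♕ ♔ ♗ ♘ ♖


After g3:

♜ ♞ ♝ ♛ ♚ ♝ · ♜
♟ ♟ ♟ ♟ ♟ ♟ ♟ ♟
· · · · · · · ♞
· · · · · · · ·
· · · · · · · ·
· · · · · ♙ ♙ ·
♙ ♙ ♙ ♙ ♙ · · ♙
♖ ♘ ♗ ♕ ♔ ♗ ♘ ♖



  a b c d e f g h
  ─────────────────
8│♜ ♞ ♝ ♛ ♚ ♝ · ♜│8
7│♟ ♟ ♟ ♟ ♟ ♟ ♟ ♟│7
6│· · · · · · · ♞│6
5│· · · · · · · ·│5
4│· · · · · · · ·│4
3│· · · · · ♙ ♙ ·│3
2│♙ ♙ ♙ ♙ ♙ · · ♙│2
1│♖ ♘ ♗ ♕ ♔ ♗ ♘ ♖│1
  ─────────────────
  a b c d e f g h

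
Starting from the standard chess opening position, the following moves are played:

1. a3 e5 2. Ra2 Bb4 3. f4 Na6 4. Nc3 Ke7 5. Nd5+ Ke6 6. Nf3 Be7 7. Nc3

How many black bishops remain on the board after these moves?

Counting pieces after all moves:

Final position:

  a b c d e f g h
  ─────────────────
8│♜ · ♝ ♛ · · ♞ ♜│8
7│♟ ♟ ♟ ♟ ♝ ♟ ♟ ♟│7
6│♞ · · · ♚ · · ·│6
5│· · · · ♟ · · ·│5
4│· · · · · ♙ · ·│4
3│♙ · ♘ · · ♘ · ·│3
2│♖ ♙ ♙ ♙ ♙ · ♙ ♙│2
1│· · ♗ ♕ ♔ ♗ · ♖│1
  ─────────────────
  a b c d e f g h


2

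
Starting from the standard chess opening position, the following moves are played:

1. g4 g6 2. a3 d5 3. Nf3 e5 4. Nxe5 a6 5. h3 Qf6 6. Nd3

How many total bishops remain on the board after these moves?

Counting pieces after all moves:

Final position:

  a b c d e f g h
  ─────────────────
8│♜ ♞ ♝ · ♚ ♝ ♞ ♜│8
7│· ♟ ♟ · · ♟ · ♟│7
6│♟ · · · · ♛ ♟ ·│6
5│· · · ♟ · · · ·│5
4│· · · · · · ♙ ·│4
3│♙ · · ♘ · · · ♙│3
2│· ♙ ♙ ♙ ♙ ♙ · ·│2
1│♖ ♘ ♗ ♕ ♔ ♗ · ♖│1
  ─────────────────
  a b c d e f g h


4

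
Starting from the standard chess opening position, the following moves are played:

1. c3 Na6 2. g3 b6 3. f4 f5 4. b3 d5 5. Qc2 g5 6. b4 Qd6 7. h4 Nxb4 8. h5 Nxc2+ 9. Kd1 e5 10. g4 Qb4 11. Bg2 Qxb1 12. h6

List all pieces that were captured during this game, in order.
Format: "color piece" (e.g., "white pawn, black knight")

Tracking captures:
  Nxb4: captured white pawn
  Nxc2+: captured white queen
  Qxb1: captured white knight

white pawn, white queen, white knight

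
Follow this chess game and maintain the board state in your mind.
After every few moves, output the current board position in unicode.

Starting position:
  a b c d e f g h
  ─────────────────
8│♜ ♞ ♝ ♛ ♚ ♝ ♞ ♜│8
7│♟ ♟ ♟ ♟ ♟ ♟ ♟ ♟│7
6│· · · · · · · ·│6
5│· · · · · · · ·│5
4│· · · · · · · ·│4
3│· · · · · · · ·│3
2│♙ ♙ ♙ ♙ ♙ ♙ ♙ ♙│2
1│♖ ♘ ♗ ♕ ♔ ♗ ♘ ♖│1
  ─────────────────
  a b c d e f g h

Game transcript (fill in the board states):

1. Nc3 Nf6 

  a b c d e f g h
  ─────────────────
8│♜ ♞ ♝ ♛ ♚ ♝ · ♜│8
7│♟ ♟ ♟ ♟ ♟ ♟ ♟ ♟│7
6│· · · · · ♞ · ·│6
5│· · · · · · · ·│5
4│· · · · · · · ·│4
3│· · ♘ · · · · ·│3
2│♙ ♙ ♙ ♙ ♙ ♙ ♙ ♙│2
1│♖ · ♗ ♕ ♔ ♗ ♘ ♖│1
  ─────────────────
  a b c d e f g h

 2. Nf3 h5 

  a b c d e f g h
  ─────────────────
8│♜ ♞ ♝ ♛ ♚ ♝ · ♜│8
7│♟ ♟ ♟ ♟ ♟ ♟ ♟ ·│7
6│· · · · · ♞ · ·│6
5│· · · · · · · ♟│5
4│· · · · · · · ·│4
3│· · ♘ · · ♘ · ·│3
2│♙ ♙ ♙ ♙ ♙ ♙ ♙ ♙│2
1│♖ · ♗ ♕ ♔ ♗ · ♖│1
  ─────────────────
  a b c d e f g h

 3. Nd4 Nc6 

  a b c d e f g h
  ─────────────────
8│♜ · ♝ ♛ ♚ ♝ · ♜│8
7│♟ ♟ ♟ ♟ ♟ ♟ ♟ ·│7
6│· · ♞ · · ♞ · ·│6
5│· · · · · · · ♟│5
4│· · · ♘ · · · ·│4
3│· · ♘ · · · · ·│3
2│♙ ♙ ♙ ♙ ♙ ♙ ♙ ♙│2
1│♖ · ♗ ♕ ♔ ♗ · ♖│1
  ─────────────────
  a b c d e f g h

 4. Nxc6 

  a b c d e f g h
  ─────────────────
8│♜ · ♝ ♛ ♚ ♝ · ♜│8
7│♟ ♟ ♟ ♟ ♟ ♟ ♟ ·│7
6│· · ♘ · · ♞ · ·│6
5│· · · · · · · ♟│5
4│· · · · · · · ·│4
3│· · ♘ · · · · ·│3
2│♙ ♙ ♙ ♙ ♙ ♙ ♙ ♙│2
1│♖ · ♗ ♕ ♔ ♗ · ♖│1
  ─────────────────
  a b c d e f g h


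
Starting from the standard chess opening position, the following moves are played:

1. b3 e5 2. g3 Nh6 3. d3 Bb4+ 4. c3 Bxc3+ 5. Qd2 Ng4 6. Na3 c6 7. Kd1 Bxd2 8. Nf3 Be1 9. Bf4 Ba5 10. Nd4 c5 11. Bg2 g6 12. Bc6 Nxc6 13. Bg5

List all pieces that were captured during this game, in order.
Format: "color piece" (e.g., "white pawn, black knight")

Tracking captures:
  Bxc3+: captured white pawn
  Bxd2: captured white queen
  Nxc6: captured white bishop

white pawn, white queen, white bishop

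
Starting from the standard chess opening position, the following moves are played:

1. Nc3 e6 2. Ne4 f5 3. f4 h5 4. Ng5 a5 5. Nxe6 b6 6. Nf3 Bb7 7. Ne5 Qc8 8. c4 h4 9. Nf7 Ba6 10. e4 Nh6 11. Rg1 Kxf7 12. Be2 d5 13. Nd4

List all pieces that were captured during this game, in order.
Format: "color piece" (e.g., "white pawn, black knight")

Tracking captures:
  Nxe6: captured black pawn
  Kxf7: captured white knight

black pawn, white knight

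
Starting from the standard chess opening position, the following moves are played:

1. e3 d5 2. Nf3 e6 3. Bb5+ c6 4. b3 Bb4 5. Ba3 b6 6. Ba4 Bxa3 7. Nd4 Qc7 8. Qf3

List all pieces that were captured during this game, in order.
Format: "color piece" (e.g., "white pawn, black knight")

Tracking captures:
  Bxa3: captured white bishop

white bishop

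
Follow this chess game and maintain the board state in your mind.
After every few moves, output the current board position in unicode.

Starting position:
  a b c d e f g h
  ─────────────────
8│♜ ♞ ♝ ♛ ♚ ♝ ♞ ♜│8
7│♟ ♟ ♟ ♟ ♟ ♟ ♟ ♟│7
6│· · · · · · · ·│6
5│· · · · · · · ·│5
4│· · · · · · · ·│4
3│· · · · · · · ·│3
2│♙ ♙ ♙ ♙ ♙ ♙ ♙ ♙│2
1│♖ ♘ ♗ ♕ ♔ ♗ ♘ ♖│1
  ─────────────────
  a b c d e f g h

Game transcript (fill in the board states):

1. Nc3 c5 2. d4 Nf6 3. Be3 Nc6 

  a b c d e f g h
  ─────────────────
8│♜ · ♝ ♛ ♚ ♝ · ♜│8
7│♟ ♟ · ♟ ♟ ♟ ♟ ♟│7
6│· · ♞ · · ♞ · ·│6
5│· · ♟ · · · · ·│5
4│· · · ♙ · · · ·│4
3│· · ♘ · ♗ · · ·│3
2│♙ ♙ ♙ · ♙ ♙ ♙ ♙│2
1│♖ · · ♕ ♔ ♗ ♘ ♖│1
  ─────────────────
  a b c d e f g h

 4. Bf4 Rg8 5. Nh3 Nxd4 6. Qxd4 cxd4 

  a b c d e f g h
  ─────────────────
8│♜ · ♝ ♛ ♚ ♝ ♜ ·│8
7│♟ ♟ · ♟ ♟ ♟ ♟ ♟│7
6│· · · · · ♞ · ·│6
5│· · · · · · · ·│5
4│· · · ♟ · ♗ · ·│4
3│· · ♘ · · · · ♘│3
2│♙ ♙ ♙ · ♙ ♙ ♙ ♙│2
1│♖ · · · ♔ ♗ · ♖│1
  ─────────────────
  a b c d e f g h

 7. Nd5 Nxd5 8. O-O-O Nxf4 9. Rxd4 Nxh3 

  a b c d e f g h
  ─────────────────
8│♜ · ♝ ♛ ♚ ♝ ♜ ·│8
7│♟ ♟ · ♟ ♟ ♟ ♟ ♟│7
6│· · · · · · · ·│6
5│· · · · · · · ·│5
4│· · · ♖ · · · ·│4
3│· · · · · · · ♞│3
2│♙ ♙ ♙ · ♙ ♙ ♙ ♙│2
1│· · ♔ · · ♗ · ♖│1
  ─────────────────
  a b c d e f g h

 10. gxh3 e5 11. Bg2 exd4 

  a b c d e f g h
  ─────────────────
8│♜ · ♝ ♛ ♚ ♝ ♜ ·│8
7│♟ ♟ · ♟ · ♟ ♟ ♟│7
6│· · · · · · · ·│6
5│· · · · · · · ·│5
4│· · · ♟ · · · ·│4
3│· · · · · · · ♙│3
2│♙ ♙ ♙ · ♙ ♙ ♗ ♙│2
1│· · ♔ · · · · ♖│1
  ─────────────────
  a b c d e f g h


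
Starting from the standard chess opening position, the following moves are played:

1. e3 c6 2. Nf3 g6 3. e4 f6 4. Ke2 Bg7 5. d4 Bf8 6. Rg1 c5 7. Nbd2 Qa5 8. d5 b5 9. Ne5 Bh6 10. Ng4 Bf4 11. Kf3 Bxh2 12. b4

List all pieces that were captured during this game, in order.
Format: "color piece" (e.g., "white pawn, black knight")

Tracking captures:
  Bxh2: captured white pawn

white pawn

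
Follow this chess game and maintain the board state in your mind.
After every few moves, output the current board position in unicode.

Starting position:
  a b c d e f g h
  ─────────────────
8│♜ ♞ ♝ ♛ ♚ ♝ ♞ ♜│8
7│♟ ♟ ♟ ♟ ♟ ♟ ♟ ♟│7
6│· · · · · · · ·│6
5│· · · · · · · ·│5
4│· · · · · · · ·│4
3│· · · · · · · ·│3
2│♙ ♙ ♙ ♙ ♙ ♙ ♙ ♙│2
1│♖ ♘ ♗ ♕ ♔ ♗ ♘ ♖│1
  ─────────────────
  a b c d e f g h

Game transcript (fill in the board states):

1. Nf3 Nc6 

  a b c d e f g h
  ─────────────────
8│♜ · ♝ ♛ ♚ ♝ ♞ ♜│8
7│♟ ♟ ♟ ♟ ♟ ♟ ♟ ♟│7
6│· · ♞ · · · · ·│6
5│· · · · · · · ·│5
4│· · · · · · · ·│4
3│· · · · · ♘ · ·│3
2│♙ ♙ ♙ ♙ ♙ ♙ ♙ ♙│2
1│♖ ♘ ♗ ♕ ♔ ♗ · ♖│1
  ─────────────────
  a b c d e f g h

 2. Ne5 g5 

  a b c d e f g h
  ─────────────────
8│♜ · ♝ ♛ ♚ ♝ ♞ ♜│8
7│♟ ♟ ♟ ♟ ♟ ♟ · ♟│7
6│· · ♞ · · · · ·│6
5│· · · · ♘ · ♟ ·│5
4│· · · · · · · ·│4
3│· · · · · · · ·│3
2│♙ ♙ ♙ ♙ ♙ ♙ ♙ ♙│2
1│♖ ♘ ♗ ♕ ♔ ♗ · ♖│1
  ─────────────────
  a b c d e f g h

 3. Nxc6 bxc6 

  a b c d e f g h
  ─────────────────
8│♜ · ♝ ♛ ♚ ♝ ♞ ♜│8
7│♟ · ♟ ♟ ♟ ♟ · ♟│7
6│· · ♟ · · · · ·│6
5│· · · · · · ♟ ·│5
4│· · · · · · · ·│4
3│· · · · · · · ·│3
2│♙ ♙ ♙ ♙ ♙ ♙ ♙ ♙│2
1│♖ ♘ ♗ ♕ ♔ ♗ · ♖│1
  ─────────────────
  a b c d e f g h

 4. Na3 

  a b c d e f g h
  ─────────────────
8│♜ · ♝ ♛ ♚ ♝ ♞ ♜│8
7│♟ · ♟ ♟ ♟ ♟ · ♟│7
6│· · ♟ · · · · ·│6
5│· · · · · · ♟ ·│5
4│· · · · · · · ·│4
3│♘ · · · · · · ·│3
2│♙ ♙ ♙ ♙ ♙ ♙ ♙ ♙│2
1│♖ · ♗ ♕ ♔ ♗ · ♖│1
  ─────────────────
  a b c d e f g h


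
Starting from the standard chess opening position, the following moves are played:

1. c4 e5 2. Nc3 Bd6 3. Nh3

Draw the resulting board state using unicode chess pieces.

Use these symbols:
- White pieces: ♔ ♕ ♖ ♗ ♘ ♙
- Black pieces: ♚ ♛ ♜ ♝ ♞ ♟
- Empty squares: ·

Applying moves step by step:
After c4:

♜ ♞ ♝ ♛ ♚ ♝ ♞ ♜
♟ ♟ ♟ ♟ ♟ ♟ ♟ ♟
· · · · · · · ·
· · · · · · · ·
· · ♙ · · · · ·
· · · · · · · ·
♙ ♙ · ♙ ♙ ♙ ♙ ♙
♖ ♘ ♗ ♕ ♔ ♗ ♘ ♖


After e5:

♜ ♞ ♝ ♛ ♚ ♝ ♞ ♜
♟ ♟ ♟ ♟ · ♟ ♟ ♟
· · · · · · · ·
· · · · ♟ · · ·
· · ♙ · · · · ·
· · · · · · · ·
♙ ♙ · ♙ ♙ ♙ ♙ ♙
♖ ♘ ♗ ♕ ♔ ♗ ♘ ♖


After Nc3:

♜ ♞ ♝ ♛ ♚ ♝ ♞ ♜
♟ ♟ ♟ ♟ · ♟ ♟ ♟
· · · · · · · ·
· · · · ♟ · · ·
· · ♙ · · · · ·
· · ♘ · · · · ·
♙ ♙ · ♙ ♙ ♙ ♙ ♙
♖ · ♗ ♕ ♔ ♗ ♘ ♖


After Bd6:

♜ ♞ ♝ ♛ ♚ · ♞ ♜
♟ ♟ ♟ ♟ · ♟ ♟ ♟
· · · ♝ · · · ·
· · · · ♟ · · ·
· · ♙ · · · · ·
· · ♘ · · · · ·
♙ ♙ · ♙ ♙ ♙ ♙ ♙
♖ · ♗ ♕ ♔ ♗ ♘ ♖


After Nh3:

♜ ♞ ♝ ♛ ♚ · ♞ ♜
♟ ♟ ♟ ♟ · ♟ ♟ ♟
· · · ♝ · · · ·
· · · · ♟ · · ·
· · ♙ · · · · ·
· · ♘ · · · · ♘
♙ ♙ · ♙ ♙ ♙ ♙ ♙
♖ · ♗ ♕ ♔ ♗ · ♖



  a b c d e f g h
  ─────────────────
8│♜ ♞ ♝ ♛ ♚ · ♞ ♜│8
7│♟ ♟ ♟ ♟ · ♟ ♟ ♟│7
6│· · · ♝ · · · ·│6
5│· · · · ♟ · · ·│5
4│· · ♙ · · · · ·│4
3│· · ♘ · · · · ♘│3
2│♙ ♙ · ♙ ♙ ♙ ♙ ♙│2
1│♖ · ♗ ♕ ♔ ♗ · ♖│1
  ─────────────────
  a b c d e f g h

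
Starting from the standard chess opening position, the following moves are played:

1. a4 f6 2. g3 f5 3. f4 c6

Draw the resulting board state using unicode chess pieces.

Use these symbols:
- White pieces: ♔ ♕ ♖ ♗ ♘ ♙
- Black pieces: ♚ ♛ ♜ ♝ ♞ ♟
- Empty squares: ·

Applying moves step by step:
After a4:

♜ ♞ ♝ ♛ ♚ ♝ ♞ ♜
♟ ♟ ♟ ♟ ♟ ♟ ♟ ♟
· · · · · · · ·
· · · · · · · ·
♙ · · · · · · ·
· · · · · · · ·
· ♙ ♙ ♙ ♙ ♙ ♙ ♙
♖ ♘ ♗ ♕ ♔ ♗ ♘ ♖


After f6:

♜ ♞ ♝ ♛ ♚ ♝ ♞ ♜
♟ ♟ ♟ ♟ ♟ · ♟ ♟
· · · · · ♟ · ·
· · · · · · · ·
♙ · · · · · · ·
· · · · · · · ·
· ♙ ♙ ♙ ♙ ♙ ♙ ♙
♖ ♘ ♗ ♕ ♔ ♗ ♘ ♖


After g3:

♜ ♞ ♝ ♛ ♚ ♝ ♞ ♜
♟ ♟ ♟ ♟ ♟ · ♟ ♟
· · · · · ♟ · ·
· · · · · · · ·
♙ · · · · · · ·
· · · · · · ♙ ·
· ♙ ♙ ♙ ♙ ♙ · ♙
♖ ♘ ♗ ♕ ♔ ♗ ♘ ♖


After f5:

♜ ♞ ♝ ♛ ♚ ♝ ♞ ♜
♟ ♟ ♟ ♟ ♟ · ♟ ♟
· · · · · · · ·
· · · · · ♟ · ·
♙ · · · · · · ·
· · · · · · ♙ ·
· ♙ ♙ ♙ ♙ ♙ · ♙
♖ ♘ ♗ ♕ ♔ ♗ ♘ ♖


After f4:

♜ ♞ ♝ ♛ ♚ ♝ ♞ ♜
♟ ♟ ♟ ♟ ♟ · ♟ ♟
· · · · · · · ·
· · · · · ♟ · ·
♙ · · · · ♙ · ·
· · · · · · ♙ ·
· ♙ ♙ ♙ ♙ · · ♙
♖ ♘ ♗ ♕ ♔ ♗ ♘ ♖


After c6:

♜ ♞ ♝ ♛ ♚ ♝ ♞ ♜
♟ ♟ · ♟ ♟ · ♟ ♟
· · ♟ · · · · ·
· · · · · ♟ · ·
♙ · · · · ♙ · ·
· · · · · · ♙ ·
· ♙ ♙ ♙ ♙ · · ♙
♖ ♘ ♗ ♕ ♔ ♗ ♘ ♖



  a b c d e f g h
  ─────────────────
8│♜ ♞ ♝ ♛ ♚ ♝ ♞ ♜│8
7│♟ ♟ · ♟ ♟ · ♟ ♟│7
6│· · ♟ · · · · ·│6
5│· · · · · ♟ · ·│5
4│♙ · · · · ♙ · ·│4
3│· · · · · · ♙ ·│3
2│· ♙ ♙ ♙ ♙ · · ♙│2
1│♖ ♘ ♗ ♕ ♔ ♗ ♘ ♖│1
  ─────────────────
  a b c d e f g h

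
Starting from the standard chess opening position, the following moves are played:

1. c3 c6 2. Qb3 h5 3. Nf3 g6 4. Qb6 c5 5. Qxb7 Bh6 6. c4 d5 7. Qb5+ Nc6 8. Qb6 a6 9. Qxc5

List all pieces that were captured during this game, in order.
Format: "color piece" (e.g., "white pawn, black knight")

Tracking captures:
  Qxb7: captured black pawn
  Qxc5: captured black pawn

black pawn, black pawn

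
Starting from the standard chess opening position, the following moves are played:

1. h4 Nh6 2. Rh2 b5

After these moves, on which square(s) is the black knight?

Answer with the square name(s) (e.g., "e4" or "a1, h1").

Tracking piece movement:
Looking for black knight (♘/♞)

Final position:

  a b c d e f g h
  ─────────────────
8│♜ ♞ ♝ ♛ ♚ ♝ · ♜│8
7│♟ · ♟ ♟ ♟ ♟ ♟ ♟│7
6│· · · · · · · ♞│6
5│· ♟ · · · · · ·│5
4│· · · · · · · ♙│4
3│· · · · · · · ·│3
2│♙ ♙ ♙ ♙ ♙ ♙ ♙ ♖│2
1│♖ ♘ ♗ ♕ ♔ ♗ ♘ ·│1
  ─────────────────
  a b c d e f g h


b8, h6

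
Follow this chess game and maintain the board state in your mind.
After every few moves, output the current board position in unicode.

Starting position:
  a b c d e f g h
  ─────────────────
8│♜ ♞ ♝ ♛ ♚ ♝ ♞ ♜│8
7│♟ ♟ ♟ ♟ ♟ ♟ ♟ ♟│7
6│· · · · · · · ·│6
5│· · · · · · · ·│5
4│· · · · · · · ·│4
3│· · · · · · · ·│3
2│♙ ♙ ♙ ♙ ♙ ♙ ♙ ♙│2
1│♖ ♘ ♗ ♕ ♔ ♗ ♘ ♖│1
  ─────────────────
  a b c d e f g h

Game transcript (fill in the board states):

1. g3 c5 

  a b c d e f g h
  ─────────────────
8│♜ ♞ ♝ ♛ ♚ ♝ ♞ ♜│8
7│♟ ♟ · ♟ ♟ ♟ ♟ ♟│7
6│· · · · · · · ·│6
5│· · ♟ · · · · ·│5
4│· · · · · · · ·│4
3│· · · · · · ♙ ·│3
2│♙ ♙ ♙ ♙ ♙ ♙ · ♙│2
1│♖ ♘ ♗ ♕ ♔ ♗ ♘ ♖│1
  ─────────────────
  a b c d e f g h

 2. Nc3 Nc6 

  a b c d e f g h
  ─────────────────
8│♜ · ♝ ♛ ♚ ♝ ♞ ♜│8
7│♟ ♟ · ♟ ♟ ♟ ♟ ♟│7
6│· · ♞ · · · · ·│6
5│· · ♟ · · · · ·│5
4│· · · · · · · ·│4
3│· · ♘ · · · ♙ ·│3
2│♙ ♙ ♙ ♙ ♙ ♙ · ♙│2
1│♖ · ♗ ♕ ♔ ♗ ♘ ♖│1
  ─────────────────
  a b c d e f g h

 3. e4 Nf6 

  a b c d e f g h
  ─────────────────
8│♜ · ♝ ♛ ♚ ♝ · ♜│8
7│♟ ♟ · ♟ ♟ ♟ ♟ ♟│7
6│· · ♞ · · ♞ · ·│6
5│· · ♟ · · · · ·│5
4│· · · · ♙ · · ·│4
3│· · ♘ · · · ♙ ·│3
2│♙ ♙ ♙ ♙ · ♙ · ♙│2
1│♖ · ♗ ♕ ♔ ♗ ♘ ♖│1
  ─────────────────
  a b c d e f g h

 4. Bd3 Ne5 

  a b c d e f g h
  ─────────────────
8│♜ · ♝ ♛ ♚ ♝ · ♜│8
7│♟ ♟ · ♟ ♟ ♟ ♟ ♟│7
6│· · · · · ♞ · ·│6
5│· · ♟ · ♞ · · ·│5
4│· · · · ♙ · · ·│4
3│· · ♘ ♗ · · ♙ ·│3
2│♙ ♙ ♙ ♙ · ♙ · ♙│2
1│♖ · ♗ ♕ ♔ · ♘ ♖│1
  ─────────────────
  a b c d e f g h

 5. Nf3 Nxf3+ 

  a b c d e f g h
  ─────────────────
8│♜ · ♝ ♛ ♚ ♝ · ♜│8
7│♟ ♟ · ♟ ♟ ♟ ♟ ♟│7
6│· · · · · ♞ · ·│6
5│· · ♟ · · · · ·│5
4│· · · · ♙ · · ·│4
3│· · ♘ ♗ · ♞ ♙ ·│3
2│♙ ♙ ♙ ♙ · ♙ · ♙│2
1│♖ · ♗ ♕ ♔ · · ♖│1
  ─────────────────
  a b c d e f g h

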